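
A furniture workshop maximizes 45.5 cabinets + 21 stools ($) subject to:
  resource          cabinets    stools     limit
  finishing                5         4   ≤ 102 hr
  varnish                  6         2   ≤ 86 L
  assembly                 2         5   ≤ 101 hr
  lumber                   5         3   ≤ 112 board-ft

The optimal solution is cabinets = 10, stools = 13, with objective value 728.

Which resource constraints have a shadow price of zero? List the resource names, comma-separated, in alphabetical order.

finishing: 102/102 (binding)
varnish: 86/86 (binding)
assembly: 85/101 (slack 16)
lumber: 89/112 (slack 23)
By complementary slackness, a constraint with positive slack has shadow price 0 → assembly, lumber.

assembly, lumber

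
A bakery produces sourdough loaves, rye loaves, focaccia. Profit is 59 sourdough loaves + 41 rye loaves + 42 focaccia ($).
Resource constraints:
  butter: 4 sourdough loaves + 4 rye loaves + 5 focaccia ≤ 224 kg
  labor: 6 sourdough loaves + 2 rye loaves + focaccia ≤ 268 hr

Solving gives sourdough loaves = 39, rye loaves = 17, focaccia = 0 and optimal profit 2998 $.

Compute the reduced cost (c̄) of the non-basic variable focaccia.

Check each constraint at x*: butter 224/224 (tight); labor 268/268 (tight).
Dual feasibility on the basic columns requires 4·y_butter + 6·y_labor = 59, 4·y_butter + 2·y_labor = 41.
This yields shadow prices y_butter = 8, y_labor = 4.5.
Reduced cost of focaccia: c₃ − yᵀa₃ = 42 − (8·5 + 4.5·1) = 42 − 44.5 = -2.5.

-2.5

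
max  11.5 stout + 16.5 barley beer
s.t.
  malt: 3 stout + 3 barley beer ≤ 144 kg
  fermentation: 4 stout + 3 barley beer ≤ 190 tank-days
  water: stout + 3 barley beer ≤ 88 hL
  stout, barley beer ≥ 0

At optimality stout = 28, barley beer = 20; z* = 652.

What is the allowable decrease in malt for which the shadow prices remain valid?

Binding constraints: malt, water. The basis is B = [[3,3],[1,3]] with det 6.
Per unit decrease in malt, x* moves by d = (-0.5, 0.1667).
The basis stays optimal until stout reaches 0; allowable decrease = 56 kg.

56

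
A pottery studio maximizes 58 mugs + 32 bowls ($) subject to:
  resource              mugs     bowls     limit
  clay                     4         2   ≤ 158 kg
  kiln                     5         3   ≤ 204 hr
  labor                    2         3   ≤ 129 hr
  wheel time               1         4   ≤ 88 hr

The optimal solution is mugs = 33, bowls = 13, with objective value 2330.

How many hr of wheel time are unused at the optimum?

wheel time used = 1·33 + 4·13 = 85; slack = 88 − 85 = 3.

3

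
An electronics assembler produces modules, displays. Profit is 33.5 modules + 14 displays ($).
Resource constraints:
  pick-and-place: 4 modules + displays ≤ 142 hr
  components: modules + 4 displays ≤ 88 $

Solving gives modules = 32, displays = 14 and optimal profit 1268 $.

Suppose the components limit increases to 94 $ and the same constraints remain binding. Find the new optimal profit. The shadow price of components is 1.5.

1277

Δb = 6, so new z* = 1268 + (1.5)·(6) = 1268 + 9 = 1277.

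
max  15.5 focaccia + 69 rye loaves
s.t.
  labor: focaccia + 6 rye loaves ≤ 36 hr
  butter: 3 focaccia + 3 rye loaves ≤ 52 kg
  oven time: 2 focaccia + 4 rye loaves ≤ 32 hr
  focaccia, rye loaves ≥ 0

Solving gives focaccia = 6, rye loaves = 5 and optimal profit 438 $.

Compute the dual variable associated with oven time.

3

Binding: labor and oven time. Non-binding: butter (19 unused).
By complementary slackness, y = 0 for the non-binding constraint.
The binding rows give the dual system: 1·y_labor + 2·y_oven time = 15.5 and 6·y_labor + 4·y_oven time = 69.
Solving: y_labor = 9.5, y_oven time = 3.
Shadow price of oven time = 3.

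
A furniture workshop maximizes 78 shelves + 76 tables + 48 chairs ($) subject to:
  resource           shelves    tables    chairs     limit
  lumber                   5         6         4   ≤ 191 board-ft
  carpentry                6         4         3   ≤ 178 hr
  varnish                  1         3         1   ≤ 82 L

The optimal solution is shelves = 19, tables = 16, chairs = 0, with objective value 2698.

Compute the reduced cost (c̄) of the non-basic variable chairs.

Binding: lumber and carpentry. Non-binding: varnish (15 unused).
By complementary slackness, y = 0 for the non-binding constraint.
Dual feasibility on the basic columns requires 5·y_lumber + 6·y_carpentry = 78, 6·y_lumber + 4·y_carpentry = 76.
Solving: y_lumber = 9, y_carpentry = 5.5.
Reduced cost of chairs: c₃ − yᵀa₃ = 48 − (9·4 + 5.5·3) = 48 − 52.5 = -4.5.

-4.5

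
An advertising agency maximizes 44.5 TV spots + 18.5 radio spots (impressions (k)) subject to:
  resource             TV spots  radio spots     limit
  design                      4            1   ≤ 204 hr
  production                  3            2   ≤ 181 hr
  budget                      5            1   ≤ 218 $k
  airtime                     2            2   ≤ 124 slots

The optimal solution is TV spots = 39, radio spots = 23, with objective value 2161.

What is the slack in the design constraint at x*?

25

design used = 4·39 + 1·23 = 179; slack = 204 − 179 = 25.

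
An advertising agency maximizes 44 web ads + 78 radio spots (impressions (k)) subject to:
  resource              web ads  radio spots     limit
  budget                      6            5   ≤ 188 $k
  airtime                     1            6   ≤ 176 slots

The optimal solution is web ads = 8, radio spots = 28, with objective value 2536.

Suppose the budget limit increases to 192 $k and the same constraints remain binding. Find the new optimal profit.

At the optimum: budget uses 188 of 188 (binding); airtime uses 176 of 176 (binding).
Dual feasibility on the basic columns requires 6·y_budget + 1·y_airtime = 44, 5·y_budget + 6·y_airtime = 78.
→ y_budget = 6 and y_airtime = 8.
Δz = y_budget·Δb = 6 × (4) = 24, so new z* = 2536 + 24 = 2560.

2560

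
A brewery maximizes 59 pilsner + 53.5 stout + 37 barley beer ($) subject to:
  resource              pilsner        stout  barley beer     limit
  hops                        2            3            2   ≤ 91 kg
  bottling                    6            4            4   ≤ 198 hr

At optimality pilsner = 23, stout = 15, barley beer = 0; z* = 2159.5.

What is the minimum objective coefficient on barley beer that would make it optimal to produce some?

45

At the optimum: hops uses 91 of 91 (binding); bottling uses 198 of 198 (binding).
From A_Bᵀ y = c: 2·y_hops + 6·y_bottling = 59; 3·y_hops + 4·y_bottling = 53.5.
Solving: y_hops = 8.5, y_bottling = 7.
barley beer enters the basis when its profit ≥ yᵀa₃ = 8.5·2 + 7·4 = 45.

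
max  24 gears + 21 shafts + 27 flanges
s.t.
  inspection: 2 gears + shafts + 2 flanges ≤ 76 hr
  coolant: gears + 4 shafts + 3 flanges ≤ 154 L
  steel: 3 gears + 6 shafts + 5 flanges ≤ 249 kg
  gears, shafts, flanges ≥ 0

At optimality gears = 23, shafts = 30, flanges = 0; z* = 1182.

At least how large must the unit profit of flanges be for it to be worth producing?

28

Binding: inspection and steel. Non-binding: coolant (11 unused).
Slack constraints have shadow price 0 (complementary slackness).
From A_Bᵀ y = c: 2·y_inspection + 3·y_steel = 24; 1·y_inspection + 6·y_steel = 21.
This yields shadow prices y_inspection = 9, y_steel = 2.
flanges enters the basis when its profit ≥ yᵀa₃ = 9·2 + 2·5 = 28.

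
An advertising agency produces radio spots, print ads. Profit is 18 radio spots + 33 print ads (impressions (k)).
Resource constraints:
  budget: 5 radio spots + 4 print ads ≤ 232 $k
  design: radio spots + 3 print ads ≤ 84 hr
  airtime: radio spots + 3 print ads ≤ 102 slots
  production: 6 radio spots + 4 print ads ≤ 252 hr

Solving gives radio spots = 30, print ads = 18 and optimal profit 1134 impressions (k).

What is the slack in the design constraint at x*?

design used = 1·30 + 3·18 = 84; slack = 84 − 84 = 0.

0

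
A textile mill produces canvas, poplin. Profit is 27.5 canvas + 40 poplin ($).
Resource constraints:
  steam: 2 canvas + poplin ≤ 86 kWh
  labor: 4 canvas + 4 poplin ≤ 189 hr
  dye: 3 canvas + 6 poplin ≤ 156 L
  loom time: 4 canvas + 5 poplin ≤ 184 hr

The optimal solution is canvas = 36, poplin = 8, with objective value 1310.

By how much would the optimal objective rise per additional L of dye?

2.5

Check each constraint at x*: steam 80/86 (slack 6); labor 176/189 (slack 13); dye 156/156 (tight); loom time 184/184 (tight).
Slack constraints have shadow price 0 (complementary slackness).
From A_Bᵀ y = c: 3·y_dye + 4·y_loom time = 27.5; 6·y_dye + 5·y_loom time = 40.
Solving: y_dye = 2.5, y_loom time = 5.
Shadow price of dye = 2.5.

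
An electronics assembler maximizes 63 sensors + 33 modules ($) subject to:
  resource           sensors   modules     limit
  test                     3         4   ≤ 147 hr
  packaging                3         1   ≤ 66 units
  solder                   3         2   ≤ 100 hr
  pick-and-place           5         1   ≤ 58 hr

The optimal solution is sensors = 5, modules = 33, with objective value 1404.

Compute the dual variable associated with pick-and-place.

At the optimum: test uses 147 of 147 (binding); packaging uses 48 of 66 (slack = 18); solder uses 81 of 100 (slack = 19); pick-and-place uses 58 of 58 (binding).
Slack constraints have shadow price 0 (complementary slackness).
The binding rows give the dual system: 3·y_test + 5·y_pick-and-place = 63 and 4·y_test + 1·y_pick-and-place = 33.
→ y_test = 6 and y_pick-and-place = 9.
Shadow price of pick-and-place = 9.

9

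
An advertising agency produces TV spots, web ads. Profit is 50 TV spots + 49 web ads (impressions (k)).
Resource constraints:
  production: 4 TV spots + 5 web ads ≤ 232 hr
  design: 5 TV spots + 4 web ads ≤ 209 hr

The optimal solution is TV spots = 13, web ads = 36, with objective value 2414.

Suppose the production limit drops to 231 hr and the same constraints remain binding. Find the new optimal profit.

At the optimum: production uses 232 of 232 (binding); design uses 209 of 209 (binding).
The binding rows give the dual system: 4·y_production + 5·y_design = 50 and 5·y_production + 4·y_design = 49.
Solving: y_production = 5, y_design = 6.
Δz = y_production·Δb = 5 × (-1) = -5, so new z* = 2414 − 5 = 2409.

2409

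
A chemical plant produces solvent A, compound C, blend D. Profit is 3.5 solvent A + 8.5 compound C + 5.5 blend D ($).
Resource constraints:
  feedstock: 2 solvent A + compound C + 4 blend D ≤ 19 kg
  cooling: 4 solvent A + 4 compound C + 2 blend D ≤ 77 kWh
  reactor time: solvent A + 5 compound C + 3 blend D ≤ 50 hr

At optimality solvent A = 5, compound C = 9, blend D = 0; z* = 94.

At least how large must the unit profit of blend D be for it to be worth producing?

Check each constraint at x*: feedstock 19/19 (tight); cooling 56/77 (slack 21); reactor time 50/50 (tight).
Since cooling is not tight, its dual is 0.
The binding rows give the dual system: 2·y_feedstock + 1·y_reactor time = 3.5 and 1·y_feedstock + 5·y_reactor time = 8.5.
This yields shadow prices y_feedstock = 1, y_reactor time = 1.5.
blend D enters the basis when its profit ≥ yᵀa₃ = 1·4 + 1.5·3 = 8.5.

8.5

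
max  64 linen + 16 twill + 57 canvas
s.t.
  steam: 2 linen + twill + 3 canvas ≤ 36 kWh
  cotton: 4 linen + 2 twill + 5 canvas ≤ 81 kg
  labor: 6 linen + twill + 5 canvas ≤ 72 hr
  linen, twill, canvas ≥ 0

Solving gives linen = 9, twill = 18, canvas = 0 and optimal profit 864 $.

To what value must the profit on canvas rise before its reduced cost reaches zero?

Binding: steam and labor. Non-binding: cotton (9 unused).
Since cotton is not tight, its dual is 0.
From A_Bᵀ y = c: 2·y_steam + 6·y_labor = 64; 1·y_steam + 1·y_labor = 16.
Solving: y_steam = 8, y_labor = 8.
canvas enters the basis when its profit ≥ yᵀa₃ = 8·3 + 8·5 = 64.

64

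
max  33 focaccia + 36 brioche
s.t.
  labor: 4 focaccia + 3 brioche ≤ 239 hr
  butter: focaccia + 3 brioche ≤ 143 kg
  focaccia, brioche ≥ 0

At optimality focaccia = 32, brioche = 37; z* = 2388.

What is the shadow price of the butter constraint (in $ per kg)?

5

At the optimum: labor uses 239 of 239 (binding); butter uses 143 of 143 (binding).
The binding rows give the dual system: 4·y_labor + 1·y_butter = 33 and 3·y_labor + 3·y_butter = 36.
This yields shadow prices y_labor = 7, y_butter = 5.
Shadow price of butter = 5.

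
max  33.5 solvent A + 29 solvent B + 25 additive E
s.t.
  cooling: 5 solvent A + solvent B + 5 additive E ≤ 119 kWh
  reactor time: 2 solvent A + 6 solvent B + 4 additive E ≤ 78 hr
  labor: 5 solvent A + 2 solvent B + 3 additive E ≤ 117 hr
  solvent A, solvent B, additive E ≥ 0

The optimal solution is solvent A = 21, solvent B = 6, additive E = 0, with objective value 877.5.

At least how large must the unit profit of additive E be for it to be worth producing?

Binding: reactor time and labor. Non-binding: cooling (8 unused).
Since cooling is not tight, its dual is 0.
The binding rows give the dual system: 2·y_reactor time + 5·y_labor = 33.5 and 6·y_reactor time + 2·y_labor = 29.
Solving: y_reactor time = 3, y_labor = 5.5.
additive E enters the basis when its profit ≥ yᵀa₃ = 3·4 + 5.5·3 = 28.5.

28.5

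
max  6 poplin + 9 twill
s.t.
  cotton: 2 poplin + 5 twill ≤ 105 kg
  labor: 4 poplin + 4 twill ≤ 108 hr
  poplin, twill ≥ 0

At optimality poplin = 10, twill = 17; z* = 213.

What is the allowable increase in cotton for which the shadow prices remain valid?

30

Binding constraints: cotton, labor. The basis is B = [[2,5],[4,4]] with det -12.
Per unit increase in cotton, x* moves by d = (-0.3333, 0.3333).
The basis stays optimal until poplin reaches 0; allowable increase = 30 kg.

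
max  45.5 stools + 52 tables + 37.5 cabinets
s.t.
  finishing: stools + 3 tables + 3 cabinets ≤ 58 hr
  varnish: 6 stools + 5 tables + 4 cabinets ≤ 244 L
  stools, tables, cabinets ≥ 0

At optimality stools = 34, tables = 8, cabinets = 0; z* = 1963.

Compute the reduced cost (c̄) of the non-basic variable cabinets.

At the optimum: finishing uses 58 of 58 (binding); varnish uses 244 of 244 (binding).
Dual feasibility on the basic columns requires 1·y_finishing + 6·y_varnish = 45.5, 3·y_finishing + 5·y_varnish = 52.
→ y_finishing = 6.5 and y_varnish = 6.5.
Reduced cost of cabinets: c₃ − yᵀa₃ = 37.5 − (6.5·3 + 6.5·4) = 37.5 − 45.5 = -8.

-8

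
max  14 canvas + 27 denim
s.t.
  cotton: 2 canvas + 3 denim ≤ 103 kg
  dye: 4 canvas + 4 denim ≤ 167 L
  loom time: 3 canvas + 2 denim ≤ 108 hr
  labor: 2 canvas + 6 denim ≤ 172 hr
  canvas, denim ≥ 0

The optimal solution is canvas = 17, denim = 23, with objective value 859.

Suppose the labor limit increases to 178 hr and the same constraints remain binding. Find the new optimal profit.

At the optimum: cotton uses 103 of 103 (binding); dye uses 160 of 167 (slack = 7); loom time uses 97 of 108 (slack = 11); labor uses 172 of 172 (binding).
Since dye, loom time are not tight, their duals are 0.
The binding rows give the dual system: 2·y_cotton + 2·y_labor = 14 and 3·y_cotton + 6·y_labor = 27.
→ y_cotton = 5 and y_labor = 2.
Δz = y_labor·Δb = 2 × (6) = 12, so new z* = 859 + 12 = 871.

871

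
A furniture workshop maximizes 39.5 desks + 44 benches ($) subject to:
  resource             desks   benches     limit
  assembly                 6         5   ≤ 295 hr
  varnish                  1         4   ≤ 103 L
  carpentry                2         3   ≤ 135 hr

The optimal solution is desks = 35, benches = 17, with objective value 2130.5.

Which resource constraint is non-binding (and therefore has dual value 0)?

carpentry

assembly: 295/295 (binding)
varnish: 103/103 (binding)
carpentry: 121/135 (slack 14)
By complementary slackness, a constraint with positive slack has shadow price 0 → carpentry.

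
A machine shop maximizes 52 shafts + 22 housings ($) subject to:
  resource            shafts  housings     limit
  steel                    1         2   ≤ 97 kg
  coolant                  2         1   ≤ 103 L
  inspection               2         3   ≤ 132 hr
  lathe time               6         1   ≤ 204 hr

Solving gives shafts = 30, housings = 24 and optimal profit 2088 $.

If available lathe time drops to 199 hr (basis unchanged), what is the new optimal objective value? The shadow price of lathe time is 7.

Δb = -5, so new z* = 2088 + (7)·(-5) = 2088 − 35 = 2053.

2053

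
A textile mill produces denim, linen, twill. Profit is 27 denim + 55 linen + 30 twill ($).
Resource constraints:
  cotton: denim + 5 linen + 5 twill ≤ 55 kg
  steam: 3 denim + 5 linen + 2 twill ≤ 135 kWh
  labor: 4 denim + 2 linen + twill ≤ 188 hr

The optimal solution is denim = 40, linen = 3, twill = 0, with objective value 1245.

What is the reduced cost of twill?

At the optimum: cotton uses 55 of 55 (binding); steam uses 135 of 135 (binding); labor uses 166 of 188 (slack = 22).
Since labor is not tight, its dual is 0.
Dual feasibility on the basic columns requires 1·y_cotton + 3·y_steam = 27, 5·y_cotton + 5·y_steam = 55.
→ y_cotton = 3 and y_steam = 8.
Reduced cost of twill: c₃ − yᵀa₃ = 30 − (3·5 + 8·2) = 30 − 31 = -1.

-1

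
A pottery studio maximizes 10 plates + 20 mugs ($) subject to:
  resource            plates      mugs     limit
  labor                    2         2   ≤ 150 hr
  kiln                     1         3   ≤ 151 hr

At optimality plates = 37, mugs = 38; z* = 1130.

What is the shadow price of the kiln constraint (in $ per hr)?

Check each constraint at x*: labor 150/150 (tight); kiln 151/151 (tight).
Dual feasibility on the basic columns requires 2·y_labor + 1·y_kiln = 10, 2·y_labor + 3·y_kiln = 20.
Solving: y_labor = 2.5, y_kiln = 5.
Shadow price of kiln = 5.

5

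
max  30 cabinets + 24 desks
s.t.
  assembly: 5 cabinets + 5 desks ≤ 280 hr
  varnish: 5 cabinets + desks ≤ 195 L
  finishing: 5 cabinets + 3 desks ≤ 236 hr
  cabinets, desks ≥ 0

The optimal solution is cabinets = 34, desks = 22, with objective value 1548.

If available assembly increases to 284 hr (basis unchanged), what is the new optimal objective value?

Check each constraint at x*: assembly 280/280 (tight); varnish 192/195 (slack 3); finishing 236/236 (tight).
Since varnish is not tight, its dual is 0.
Dual feasibility on the basic columns requires 5·y_assembly + 5·y_finishing = 30, 5·y_assembly + 3·y_finishing = 24.
This yields shadow prices y_assembly = 3, y_finishing = 3.
Δz = y_assembly·Δb = 3 × (4) = 12, so new z* = 1548 + 12 = 1560.

1560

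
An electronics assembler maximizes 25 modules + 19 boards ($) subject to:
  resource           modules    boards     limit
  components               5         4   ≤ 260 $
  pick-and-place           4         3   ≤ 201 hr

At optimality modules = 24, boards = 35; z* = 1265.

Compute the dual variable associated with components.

1

At the optimum: components uses 260 of 260 (binding); pick-and-place uses 201 of 201 (binding).
The binding rows give the dual system: 5·y_components + 4·y_pick-and-place = 25 and 4·y_components + 3·y_pick-and-place = 19.
Solving: y_components = 1, y_pick-and-place = 5.
Shadow price of components = 1.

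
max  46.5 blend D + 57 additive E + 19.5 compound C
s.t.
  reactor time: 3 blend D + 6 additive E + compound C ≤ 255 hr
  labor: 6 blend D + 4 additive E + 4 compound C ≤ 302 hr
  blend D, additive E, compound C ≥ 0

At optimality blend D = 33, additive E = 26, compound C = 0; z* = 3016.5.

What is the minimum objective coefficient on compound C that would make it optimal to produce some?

Both reactor time and labor are binding at x*.
From A_Bᵀ y = c: 3·y_reactor time + 6·y_labor = 46.5; 6·y_reactor time + 4·y_labor = 57.
Solving: y_reactor time = 6.5, y_labor = 4.5.
compound C enters the basis when its profit ≥ yᵀa₃ = 6.5·1 + 4.5·4 = 24.5.

24.5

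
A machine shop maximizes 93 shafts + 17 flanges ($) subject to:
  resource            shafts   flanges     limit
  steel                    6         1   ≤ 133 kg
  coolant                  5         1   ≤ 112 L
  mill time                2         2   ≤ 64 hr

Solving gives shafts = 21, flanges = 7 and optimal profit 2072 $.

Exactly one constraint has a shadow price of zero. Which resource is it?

mill time

steel: 133/133 (binding)
coolant: 112/112 (binding)
mill time: 56/64 (slack 8)
By complementary slackness, a constraint with positive slack has shadow price 0 → mill time.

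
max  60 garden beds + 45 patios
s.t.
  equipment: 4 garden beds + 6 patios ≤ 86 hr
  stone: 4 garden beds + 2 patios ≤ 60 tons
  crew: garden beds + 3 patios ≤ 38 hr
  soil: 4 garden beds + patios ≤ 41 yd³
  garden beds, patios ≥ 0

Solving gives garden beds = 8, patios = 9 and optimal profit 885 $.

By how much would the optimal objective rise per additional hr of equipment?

6

Binding: equipment and soil. Non-binding: stone (10 unused), crew (3 unused).
Since stone, crew are not tight, their duals are 0.
The binding rows give the dual system: 4·y_equipment + 4·y_soil = 60 and 6·y_equipment + 1·y_soil = 45.
Solving: y_equipment = 6, y_soil = 9.
Shadow price of equipment = 6.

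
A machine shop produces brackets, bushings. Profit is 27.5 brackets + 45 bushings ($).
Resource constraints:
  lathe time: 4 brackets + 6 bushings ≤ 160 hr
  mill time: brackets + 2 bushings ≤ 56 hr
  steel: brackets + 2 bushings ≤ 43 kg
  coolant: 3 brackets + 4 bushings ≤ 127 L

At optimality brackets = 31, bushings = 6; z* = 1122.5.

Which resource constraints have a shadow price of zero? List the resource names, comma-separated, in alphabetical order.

lathe time: 160/160 (binding)
mill time: 43/56 (slack 13)
steel: 43/43 (binding)
coolant: 117/127 (slack 10)
By complementary slackness, a constraint with positive slack has shadow price 0 → coolant, mill time.

coolant, mill time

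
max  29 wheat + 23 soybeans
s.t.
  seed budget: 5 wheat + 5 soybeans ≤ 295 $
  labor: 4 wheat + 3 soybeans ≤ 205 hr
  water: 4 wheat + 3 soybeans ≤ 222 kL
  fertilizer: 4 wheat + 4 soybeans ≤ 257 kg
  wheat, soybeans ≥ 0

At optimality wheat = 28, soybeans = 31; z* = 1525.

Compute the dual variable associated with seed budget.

1

Check each constraint at x*: seed budget 295/295 (tight); labor 205/205 (tight); water 205/222 (slack 17); fertilizer 236/257 (slack 21).
Slack constraints have shadow price 0 (complementary slackness).
Dual feasibility on the basic columns requires 5·y_seed budget + 4·y_labor = 29, 5·y_seed budget + 3·y_labor = 23.
→ y_seed budget = 1 and y_labor = 6.
Shadow price of seed budget = 1.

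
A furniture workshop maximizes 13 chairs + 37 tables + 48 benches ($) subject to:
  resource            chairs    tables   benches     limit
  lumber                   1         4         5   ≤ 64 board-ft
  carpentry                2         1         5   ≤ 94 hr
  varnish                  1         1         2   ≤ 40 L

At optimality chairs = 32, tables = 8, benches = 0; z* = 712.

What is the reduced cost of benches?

Binding: lumber and varnish. Non-binding: carpentry (22 unused).
Slack constraints have shadow price 0 (complementary slackness).
The binding rows give the dual system: 1·y_lumber + 1·y_varnish = 13 and 4·y_lumber + 1·y_varnish = 37.
This yields shadow prices y_lumber = 8, y_varnish = 5.
Reduced cost of benches: c₃ − yᵀa₃ = 48 − (8·5 + 5·2) = 48 − 50 = -2.

-2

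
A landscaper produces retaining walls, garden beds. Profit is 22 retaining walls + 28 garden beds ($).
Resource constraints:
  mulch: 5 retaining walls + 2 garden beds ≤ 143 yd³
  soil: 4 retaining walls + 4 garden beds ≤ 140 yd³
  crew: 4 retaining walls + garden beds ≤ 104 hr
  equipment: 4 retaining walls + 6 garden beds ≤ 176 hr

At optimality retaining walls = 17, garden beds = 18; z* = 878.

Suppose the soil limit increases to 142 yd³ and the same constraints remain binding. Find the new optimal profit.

At the optimum: mulch uses 121 of 143 (slack = 22); soil uses 140 of 140 (binding); crew uses 86 of 104 (slack = 18); equipment uses 176 of 176 (binding).
By complementary slackness, y = 0 for the non-binding constraints.
From A_Bᵀ y = c: 4·y_soil + 4·y_equipment = 22; 4·y_soil + 6·y_equipment = 28.
Solving: y_soil = 2.5, y_equipment = 3.
Δz = y_soil·Δb = 2.5 × (2) = 5, so new z* = 878 + 5 = 883.

883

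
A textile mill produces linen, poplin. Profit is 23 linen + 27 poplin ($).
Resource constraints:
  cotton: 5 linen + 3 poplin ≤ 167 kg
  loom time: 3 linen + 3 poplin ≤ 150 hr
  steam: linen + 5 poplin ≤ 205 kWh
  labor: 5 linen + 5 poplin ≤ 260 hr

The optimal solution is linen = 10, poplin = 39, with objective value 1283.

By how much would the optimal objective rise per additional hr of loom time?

At the optimum: cotton uses 167 of 167 (binding); loom time uses 147 of 150 (slack = 3); steam uses 205 of 205 (binding); labor uses 245 of 260 (slack = 15).
Since loom time, labor are not tight, their duals are 0.
The binding rows give the dual system: 5·y_cotton + 1·y_steam = 23 and 3·y_cotton + 5·y_steam = 27.
Solving: y_cotton = 4, y_steam = 3.
Shadow price of loom time = 0.

0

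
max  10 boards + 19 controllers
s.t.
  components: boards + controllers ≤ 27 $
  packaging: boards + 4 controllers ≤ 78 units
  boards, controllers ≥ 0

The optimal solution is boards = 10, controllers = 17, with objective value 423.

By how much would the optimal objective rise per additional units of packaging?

3

Both components and packaging are binding at x*.
The binding rows give the dual system: 1·y_components + 1·y_packaging = 10 and 1·y_components + 4·y_packaging = 19.
This yields shadow prices y_components = 7, y_packaging = 3.
Shadow price of packaging = 3.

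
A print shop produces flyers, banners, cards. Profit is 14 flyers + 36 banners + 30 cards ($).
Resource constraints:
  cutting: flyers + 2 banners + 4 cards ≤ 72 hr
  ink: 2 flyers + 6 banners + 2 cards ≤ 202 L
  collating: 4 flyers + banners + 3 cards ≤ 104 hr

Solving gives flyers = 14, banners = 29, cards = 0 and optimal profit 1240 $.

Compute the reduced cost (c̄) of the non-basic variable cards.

-2

Binding: cutting and ink. Non-binding: collating (19 unused).
Slack constraints have shadow price 0 (complementary slackness).
The binding rows give the dual system: 1·y_cutting + 2·y_ink = 14 and 2·y_cutting + 6·y_ink = 36.
Solving: y_cutting = 6, y_ink = 4.
Reduced cost of cards: c₃ − yᵀa₃ = 30 − (6·4 + 4·2) = 30 − 32 = -2.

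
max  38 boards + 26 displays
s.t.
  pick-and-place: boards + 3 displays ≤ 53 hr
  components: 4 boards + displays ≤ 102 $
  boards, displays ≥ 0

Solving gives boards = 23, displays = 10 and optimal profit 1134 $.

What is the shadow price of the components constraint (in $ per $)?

Both pick-and-place and components are binding at x*.
From A_Bᵀ y = c: 1·y_pick-and-place + 4·y_components = 38; 3·y_pick-and-place + 1·y_components = 26.
This yields shadow prices y_pick-and-place = 6, y_components = 8.
Shadow price of components = 8.

8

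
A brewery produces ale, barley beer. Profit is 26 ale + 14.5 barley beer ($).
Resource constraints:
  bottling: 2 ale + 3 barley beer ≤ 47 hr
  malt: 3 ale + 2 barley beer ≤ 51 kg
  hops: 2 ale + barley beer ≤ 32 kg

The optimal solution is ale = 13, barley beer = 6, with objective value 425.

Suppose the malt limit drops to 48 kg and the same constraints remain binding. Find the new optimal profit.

416

At the optimum: bottling uses 44 of 47 (slack = 3); malt uses 51 of 51 (binding); hops uses 32 of 32 (binding).
Since bottling is not tight, its dual is 0.
From A_Bᵀ y = c: 3·y_malt + 2·y_hops = 26; 2·y_malt + 1·y_hops = 14.5.
Solving: y_malt = 3, y_hops = 8.5.
Δz = y_malt·Δb = 3 × (-3) = -9, so new z* = 425 − 9 = 416.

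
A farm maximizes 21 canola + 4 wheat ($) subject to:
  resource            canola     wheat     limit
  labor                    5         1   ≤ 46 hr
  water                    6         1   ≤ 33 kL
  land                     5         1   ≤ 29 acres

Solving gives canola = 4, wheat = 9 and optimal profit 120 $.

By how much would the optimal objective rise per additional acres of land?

At the optimum: labor uses 29 of 46 (slack = 17); water uses 33 of 33 (binding); land uses 29 of 29 (binding).
Slack constraints have shadow price 0 (complementary slackness).
Dual feasibility on the basic columns requires 6·y_water + 5·y_land = 21, 1·y_water + 1·y_land = 4.
→ y_water = 1 and y_land = 3.
Shadow price of land = 3.

3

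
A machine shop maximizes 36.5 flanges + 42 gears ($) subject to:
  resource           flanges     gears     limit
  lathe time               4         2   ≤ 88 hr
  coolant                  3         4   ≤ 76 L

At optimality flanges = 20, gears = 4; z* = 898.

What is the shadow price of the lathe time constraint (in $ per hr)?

Both lathe time and coolant are binding at x*.
From A_Bᵀ y = c: 4·y_lathe time + 3·y_coolant = 36.5; 2·y_lathe time + 4·y_coolant = 42.
→ y_lathe time = 2 and y_coolant = 9.5.
Shadow price of lathe time = 2.

2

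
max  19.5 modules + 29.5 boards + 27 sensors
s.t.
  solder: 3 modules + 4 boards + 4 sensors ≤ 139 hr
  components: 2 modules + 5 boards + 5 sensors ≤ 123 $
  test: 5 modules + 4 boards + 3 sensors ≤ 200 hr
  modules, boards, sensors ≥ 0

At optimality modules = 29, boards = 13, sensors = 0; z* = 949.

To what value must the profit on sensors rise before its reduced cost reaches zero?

Binding: solder and components. Non-binding: test (3 unused).
By complementary slackness, y = 0 for the non-binding constraint.
The binding rows give the dual system: 3·y_solder + 2·y_components = 19.5 and 4·y_solder + 5·y_components = 29.5.
Solving: y_solder = 5.5, y_components = 1.5.
sensors enters the basis when its profit ≥ yᵀa₃ = 5.5·4 + 1.5·5 = 29.5.

29.5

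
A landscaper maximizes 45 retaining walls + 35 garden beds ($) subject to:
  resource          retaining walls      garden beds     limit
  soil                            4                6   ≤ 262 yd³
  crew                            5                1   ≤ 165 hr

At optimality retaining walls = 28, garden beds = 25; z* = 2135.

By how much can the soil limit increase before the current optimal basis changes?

Binding constraints: soil, crew. The basis is B = [[4,6],[5,1]] with det -26.
Per unit increase in soil, x* moves by d = (-0.0385, 0.1923).
The basis stays optimal until retaining walls reaches 0; allowable increase = 728 yd³.

728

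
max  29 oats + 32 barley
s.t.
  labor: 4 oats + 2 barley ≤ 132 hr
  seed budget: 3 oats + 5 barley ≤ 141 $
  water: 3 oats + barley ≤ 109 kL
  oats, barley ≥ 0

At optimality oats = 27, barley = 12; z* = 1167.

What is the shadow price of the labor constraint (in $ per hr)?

Check each constraint at x*: labor 132/132 (tight); seed budget 141/141 (tight); water 93/109 (slack 16).
Slack constraints have shadow price 0 (complementary slackness).
From A_Bᵀ y = c: 4·y_labor + 3·y_seed budget = 29; 2·y_labor + 5·y_seed budget = 32.
This yields shadow prices y_labor = 3.5, y_seed budget = 5.
Shadow price of labor = 3.5.

3.5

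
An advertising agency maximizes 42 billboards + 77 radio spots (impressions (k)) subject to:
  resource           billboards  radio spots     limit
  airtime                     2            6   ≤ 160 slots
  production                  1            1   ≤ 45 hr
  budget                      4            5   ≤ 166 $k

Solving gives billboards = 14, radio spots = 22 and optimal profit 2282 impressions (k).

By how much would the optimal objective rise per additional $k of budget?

Binding: airtime and budget. Non-binding: production (9 unused).
Since production is not tight, its dual is 0.
From A_Bᵀ y = c: 2·y_airtime + 4·y_budget = 42; 6·y_airtime + 5·y_budget = 77.
This yields shadow prices y_airtime = 7, y_budget = 7.
Shadow price of budget = 7.

7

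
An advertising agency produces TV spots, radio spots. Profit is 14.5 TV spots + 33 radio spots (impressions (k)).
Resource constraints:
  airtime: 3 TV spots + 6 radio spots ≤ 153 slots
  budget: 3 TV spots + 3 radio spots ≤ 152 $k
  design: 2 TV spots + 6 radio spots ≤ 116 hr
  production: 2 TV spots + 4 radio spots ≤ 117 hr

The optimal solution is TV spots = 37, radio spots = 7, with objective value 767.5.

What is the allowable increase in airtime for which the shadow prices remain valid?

Binding constraints: airtime, design. The basis is B = [[3,6],[2,6]] with det 6.
Per unit increase in airtime, x* moves by d = (1, -0.3333).
The basis stays optimal until budget becomes binding; allowable increase = 10 slots.

10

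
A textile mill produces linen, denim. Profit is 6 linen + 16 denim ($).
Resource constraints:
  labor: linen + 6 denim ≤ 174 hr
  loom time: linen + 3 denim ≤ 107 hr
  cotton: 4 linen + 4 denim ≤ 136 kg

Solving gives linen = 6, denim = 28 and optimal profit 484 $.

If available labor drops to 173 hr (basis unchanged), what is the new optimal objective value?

482

At the optimum: labor uses 174 of 174 (binding); loom time uses 90 of 107 (slack = 17); cotton uses 136 of 136 (binding).
Since loom time is not tight, its dual is 0.
The binding rows give the dual system: 1·y_labor + 4·y_cotton = 6 and 6·y_labor + 4·y_cotton = 16.
→ y_labor = 2 and y_cotton = 1.
Δz = y_labor·Δb = 2 × (-1) = -2, so new z* = 484 − 2 = 482.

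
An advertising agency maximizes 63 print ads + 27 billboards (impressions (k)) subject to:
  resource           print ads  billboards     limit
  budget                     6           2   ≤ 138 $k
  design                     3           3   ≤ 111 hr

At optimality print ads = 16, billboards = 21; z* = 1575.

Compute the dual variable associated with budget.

At the optimum: budget uses 138 of 138 (binding); design uses 111 of 111 (binding).
The binding rows give the dual system: 6·y_budget + 3·y_design = 63 and 2·y_budget + 3·y_design = 27.
This yields shadow prices y_budget = 9, y_design = 3.
Shadow price of budget = 9.

9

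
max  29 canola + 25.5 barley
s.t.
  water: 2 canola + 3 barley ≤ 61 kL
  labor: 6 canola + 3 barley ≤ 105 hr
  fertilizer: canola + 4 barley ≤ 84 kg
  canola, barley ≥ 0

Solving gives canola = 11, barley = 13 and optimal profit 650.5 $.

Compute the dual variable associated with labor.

Check each constraint at x*: water 61/61 (tight); labor 105/105 (tight); fertilizer 63/84 (slack 21).
By complementary slackness, y = 0 for the non-binding constraint.
Dual feasibility on the basic columns requires 2·y_water + 6·y_labor = 29, 3·y_water + 3·y_labor = 25.5.
→ y_water = 5.5 and y_labor = 3.
Shadow price of labor = 3.

3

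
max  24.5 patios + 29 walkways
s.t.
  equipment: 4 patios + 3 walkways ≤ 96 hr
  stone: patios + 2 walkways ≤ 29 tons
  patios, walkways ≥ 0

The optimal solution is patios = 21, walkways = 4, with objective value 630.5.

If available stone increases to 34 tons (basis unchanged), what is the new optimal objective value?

673

Both equipment and stone are binding at x*.
From A_Bᵀ y = c: 4·y_equipment + 1·y_stone = 24.5; 3·y_equipment + 2·y_stone = 29.
Solving: y_equipment = 4, y_stone = 8.5.
Δz = y_stone·Δb = 8.5 × (5) = 42.5, so new z* = 630.5 + 42.5 = 673.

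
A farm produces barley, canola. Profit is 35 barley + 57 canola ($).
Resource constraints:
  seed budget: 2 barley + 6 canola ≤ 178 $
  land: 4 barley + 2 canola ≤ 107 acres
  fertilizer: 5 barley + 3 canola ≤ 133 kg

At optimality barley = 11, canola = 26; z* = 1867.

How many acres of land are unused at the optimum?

11

land used = 4·11 + 2·26 = 96; slack = 107 − 96 = 11.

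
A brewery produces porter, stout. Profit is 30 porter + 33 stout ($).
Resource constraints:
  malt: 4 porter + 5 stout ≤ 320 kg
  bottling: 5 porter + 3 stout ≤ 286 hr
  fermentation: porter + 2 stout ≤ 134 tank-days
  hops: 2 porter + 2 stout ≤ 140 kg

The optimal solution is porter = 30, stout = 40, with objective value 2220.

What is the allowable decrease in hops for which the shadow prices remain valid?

Binding constraints: malt, hops. The basis is B = [[4,5],[2,2]] with det -2.
Per unit decrease in hops, x* moves by d = (-2.5, 2).
The basis stays optimal until porter reaches 0; allowable decrease = 12 kg.

12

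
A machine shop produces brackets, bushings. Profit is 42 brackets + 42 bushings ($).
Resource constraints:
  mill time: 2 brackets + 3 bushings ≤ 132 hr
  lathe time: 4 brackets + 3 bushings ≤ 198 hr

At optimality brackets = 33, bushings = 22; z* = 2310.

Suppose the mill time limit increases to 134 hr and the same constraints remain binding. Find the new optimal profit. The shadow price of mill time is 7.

2324

Δb = 2, so new z* = 2310 + (7)·(2) = 2310 + 14 = 2324.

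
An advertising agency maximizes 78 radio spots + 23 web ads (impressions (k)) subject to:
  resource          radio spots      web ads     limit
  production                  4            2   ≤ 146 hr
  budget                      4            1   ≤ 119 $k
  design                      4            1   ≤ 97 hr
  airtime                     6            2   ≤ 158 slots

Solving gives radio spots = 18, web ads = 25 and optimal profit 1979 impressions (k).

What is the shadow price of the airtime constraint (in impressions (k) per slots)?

7

Binding: design and airtime. Non-binding: production (24 unused), budget (22 unused).
Slack constraints have shadow price 0 (complementary slackness).
Dual feasibility on the basic columns requires 4·y_design + 6·y_airtime = 78, 1·y_design + 2·y_airtime = 23.
→ y_design = 9 and y_airtime = 7.
Shadow price of airtime = 7.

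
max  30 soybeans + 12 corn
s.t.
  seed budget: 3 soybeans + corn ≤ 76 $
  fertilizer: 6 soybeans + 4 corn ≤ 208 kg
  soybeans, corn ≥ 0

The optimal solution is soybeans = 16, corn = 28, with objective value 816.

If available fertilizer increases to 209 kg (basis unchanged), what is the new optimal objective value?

817

Both seed budget and fertilizer are binding at x*.
From A_Bᵀ y = c: 3·y_seed budget + 6·y_fertilizer = 30; 1·y_seed budget + 4·y_fertilizer = 12.
→ y_seed budget = 8 and y_fertilizer = 1.
Δz = y_fertilizer·Δb = 1 × (1) = 1, so new z* = 816 + 1 = 817.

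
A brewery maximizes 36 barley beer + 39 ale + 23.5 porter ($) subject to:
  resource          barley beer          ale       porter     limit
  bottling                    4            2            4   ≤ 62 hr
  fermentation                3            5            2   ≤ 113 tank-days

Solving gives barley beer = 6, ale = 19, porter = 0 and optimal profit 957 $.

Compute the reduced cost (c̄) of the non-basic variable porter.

-6.5

At the optimum: bottling uses 62 of 62 (binding); fermentation uses 113 of 113 (binding).
Dual feasibility on the basic columns requires 4·y_bottling + 3·y_fermentation = 36, 2·y_bottling + 5·y_fermentation = 39.
→ y_bottling = 4.5 and y_fermentation = 6.
Reduced cost of porter: c₃ − yᵀa₃ = 23.5 − (4.5·4 + 6·2) = 23.5 − 30 = -6.5.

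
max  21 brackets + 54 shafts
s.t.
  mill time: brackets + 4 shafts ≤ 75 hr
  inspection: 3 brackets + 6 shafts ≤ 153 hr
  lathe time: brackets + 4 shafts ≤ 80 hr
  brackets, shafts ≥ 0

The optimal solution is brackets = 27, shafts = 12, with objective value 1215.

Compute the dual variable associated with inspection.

5

Binding: mill time and inspection. Non-binding: lathe time (5 unused).
Slack constraints have shadow price 0 (complementary slackness).
Dual feasibility on the basic columns requires 1·y_mill time + 3·y_inspection = 21, 4·y_mill time + 6·y_inspection = 54.
This yields shadow prices y_mill time = 6, y_inspection = 5.
Shadow price of inspection = 5.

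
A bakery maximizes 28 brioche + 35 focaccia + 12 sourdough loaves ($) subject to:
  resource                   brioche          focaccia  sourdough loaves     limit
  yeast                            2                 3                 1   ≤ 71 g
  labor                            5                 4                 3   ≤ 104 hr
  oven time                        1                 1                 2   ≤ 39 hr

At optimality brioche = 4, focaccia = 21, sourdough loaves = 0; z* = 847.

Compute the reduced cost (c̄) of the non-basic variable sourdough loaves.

-3

Check each constraint at x*: yeast 71/71 (tight); labor 104/104 (tight); oven time 25/39 (slack 14).
Slack constraints have shadow price 0 (complementary slackness).
From A_Bᵀ y = c: 2·y_yeast + 5·y_labor = 28; 3·y_yeast + 4·y_labor = 35.
This yields shadow prices y_yeast = 9, y_labor = 2.
Reduced cost of sourdough loaves: c₃ − yᵀa₃ = 12 − (9·1 + 2·3) = 12 − 15 = -3.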